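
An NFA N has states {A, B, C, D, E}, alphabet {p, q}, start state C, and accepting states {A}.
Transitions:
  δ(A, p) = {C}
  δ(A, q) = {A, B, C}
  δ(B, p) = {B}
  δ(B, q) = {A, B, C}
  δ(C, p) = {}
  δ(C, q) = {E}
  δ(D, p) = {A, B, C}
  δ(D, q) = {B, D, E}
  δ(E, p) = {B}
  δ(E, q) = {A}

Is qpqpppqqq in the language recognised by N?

accepted

Start: {C}
read q: {E}
read p: {B}
read q: {A, B, C}
read p: {B, C}
read p: {B}
read p: {B}
read q: {A, B, C}
read q: {A, B, C, E}
read q: {A, B, C, E}
Reachable ∩ accepting = {A} — nonempty.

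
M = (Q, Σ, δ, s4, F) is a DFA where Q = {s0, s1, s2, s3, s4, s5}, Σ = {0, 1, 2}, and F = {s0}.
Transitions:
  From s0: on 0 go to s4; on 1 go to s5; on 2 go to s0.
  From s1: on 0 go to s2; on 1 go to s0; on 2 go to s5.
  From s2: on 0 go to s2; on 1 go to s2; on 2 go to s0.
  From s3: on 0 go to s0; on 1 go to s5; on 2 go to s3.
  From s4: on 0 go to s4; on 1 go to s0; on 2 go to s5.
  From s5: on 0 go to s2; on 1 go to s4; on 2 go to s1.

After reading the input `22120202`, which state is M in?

s0

s4 --2--> s5
s5 --2--> s1
s1 --1--> s0
s0 --2--> s0
s0 --0--> s4
s4 --2--> s5
s5 --0--> s2
s2 --2--> s0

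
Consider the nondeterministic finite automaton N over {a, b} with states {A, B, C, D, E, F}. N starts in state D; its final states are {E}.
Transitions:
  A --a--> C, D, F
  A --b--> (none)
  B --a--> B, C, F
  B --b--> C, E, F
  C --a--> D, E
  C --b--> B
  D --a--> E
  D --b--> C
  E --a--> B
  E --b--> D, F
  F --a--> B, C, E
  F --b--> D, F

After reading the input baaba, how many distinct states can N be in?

Start: {D}
read b: {C}
read a: {D, E}
read a: {B, E}
read b: {C, D, E, F}
read a: {B, C, D, E}
Final reachable set {B, C, D, E} has 4 states.

4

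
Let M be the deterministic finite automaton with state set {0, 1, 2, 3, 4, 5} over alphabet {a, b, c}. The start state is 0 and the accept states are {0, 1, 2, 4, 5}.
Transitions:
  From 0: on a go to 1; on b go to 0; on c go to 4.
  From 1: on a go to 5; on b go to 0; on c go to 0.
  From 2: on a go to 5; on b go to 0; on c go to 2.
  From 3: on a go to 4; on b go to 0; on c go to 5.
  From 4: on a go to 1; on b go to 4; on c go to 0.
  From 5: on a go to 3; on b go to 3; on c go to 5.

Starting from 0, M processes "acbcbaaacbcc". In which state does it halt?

0 --a--> 1
1 --c--> 0
0 --b--> 0
0 --c--> 4
4 --b--> 4
4 --a--> 1
1 --a--> 5
5 --a--> 3
3 --c--> 5
5 --b--> 3
3 --c--> 5
5 --c--> 5

5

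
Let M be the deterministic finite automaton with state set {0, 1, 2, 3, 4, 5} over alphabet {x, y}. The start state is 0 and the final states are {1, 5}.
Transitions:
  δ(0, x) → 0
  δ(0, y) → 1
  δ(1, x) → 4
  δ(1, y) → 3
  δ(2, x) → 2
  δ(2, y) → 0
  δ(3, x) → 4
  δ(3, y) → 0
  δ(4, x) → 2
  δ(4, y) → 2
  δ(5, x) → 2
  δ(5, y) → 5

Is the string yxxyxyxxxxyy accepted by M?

0 --y--> 1
1 --x--> 4
4 --x--> 2
2 --y--> 0
0 --x--> 0
0 --y--> 1
1 --x--> 4
4 --x--> 2
2 --x--> 2
2 --x--> 2
2 --y--> 0
0 --y--> 1
End in state 1, which is an accepting state.

accepted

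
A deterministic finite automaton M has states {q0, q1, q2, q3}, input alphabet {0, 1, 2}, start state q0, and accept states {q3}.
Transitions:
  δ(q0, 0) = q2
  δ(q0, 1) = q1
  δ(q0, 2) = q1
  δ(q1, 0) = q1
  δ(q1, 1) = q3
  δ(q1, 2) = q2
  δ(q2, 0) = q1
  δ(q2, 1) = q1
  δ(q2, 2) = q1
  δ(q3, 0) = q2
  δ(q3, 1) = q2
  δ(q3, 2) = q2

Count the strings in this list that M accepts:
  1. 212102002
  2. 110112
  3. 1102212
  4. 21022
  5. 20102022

212102002: rejected
110112: rejected
1102212: rejected
21022: rejected
20102022: rejected

0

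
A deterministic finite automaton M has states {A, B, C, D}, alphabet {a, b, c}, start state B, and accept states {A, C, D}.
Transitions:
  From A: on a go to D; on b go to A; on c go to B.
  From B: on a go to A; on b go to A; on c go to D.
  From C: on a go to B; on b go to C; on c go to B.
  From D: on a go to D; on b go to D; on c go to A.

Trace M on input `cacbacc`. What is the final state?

B --c--> D
D --a--> D
D --c--> A
A --b--> A
A --a--> D
D --c--> A
A --c--> B

B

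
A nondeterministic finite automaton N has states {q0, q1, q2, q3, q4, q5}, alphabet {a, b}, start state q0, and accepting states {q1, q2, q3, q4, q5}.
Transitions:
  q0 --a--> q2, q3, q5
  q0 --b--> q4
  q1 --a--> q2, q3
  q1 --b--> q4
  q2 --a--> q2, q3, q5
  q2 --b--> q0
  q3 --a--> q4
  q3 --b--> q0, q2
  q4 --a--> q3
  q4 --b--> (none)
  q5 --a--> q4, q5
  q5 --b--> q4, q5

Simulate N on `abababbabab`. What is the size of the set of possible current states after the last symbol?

4

Start: {q0}
read a: {q2, q3, q5}
read b: {q0, q2, q4, q5}
read a: {q2, q3, q4, q5}
read b: {q0, q2, q4, q5}
read a: {q2, q3, q4, q5}
read b: {q0, q2, q4, q5}
read b: {q0, q4, q5}
read a: {q2, q3, q4, q5}
read b: {q0, q2, q4, q5}
read a: {q2, q3, q4, q5}
read b: {q0, q2, q4, q5}
Final reachable set {q0, q2, q4, q5} has 4 states.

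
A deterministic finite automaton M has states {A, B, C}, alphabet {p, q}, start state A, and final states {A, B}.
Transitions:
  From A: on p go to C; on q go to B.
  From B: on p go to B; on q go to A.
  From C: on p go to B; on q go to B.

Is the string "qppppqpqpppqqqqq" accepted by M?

A --q--> B
B --p--> B
B --p--> B
B --p--> B
B --p--> B
B --q--> A
A --p--> C
C --q--> B
B --p--> B
B --p--> B
B --p--> B
B --q--> A
A --q--> B
B --q--> A
A --q--> B
B --q--> A
End in state A, which is an accepting state.

accepted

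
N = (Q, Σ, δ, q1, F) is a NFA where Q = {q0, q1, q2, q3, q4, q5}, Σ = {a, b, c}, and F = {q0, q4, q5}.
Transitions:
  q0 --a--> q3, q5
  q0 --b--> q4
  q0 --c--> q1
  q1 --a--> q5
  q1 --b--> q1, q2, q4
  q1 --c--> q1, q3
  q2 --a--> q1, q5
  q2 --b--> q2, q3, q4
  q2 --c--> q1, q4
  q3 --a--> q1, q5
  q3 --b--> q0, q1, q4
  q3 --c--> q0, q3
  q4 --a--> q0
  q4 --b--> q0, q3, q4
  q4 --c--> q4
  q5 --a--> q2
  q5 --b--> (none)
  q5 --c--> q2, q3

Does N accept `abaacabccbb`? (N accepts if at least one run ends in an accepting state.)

rejected

Start: {q1}
read a: {q5}
read b: {}
The reachable set is empty and stays empty for the remaining 9 symbols.
Reachable ∩ accepting = {} — empty.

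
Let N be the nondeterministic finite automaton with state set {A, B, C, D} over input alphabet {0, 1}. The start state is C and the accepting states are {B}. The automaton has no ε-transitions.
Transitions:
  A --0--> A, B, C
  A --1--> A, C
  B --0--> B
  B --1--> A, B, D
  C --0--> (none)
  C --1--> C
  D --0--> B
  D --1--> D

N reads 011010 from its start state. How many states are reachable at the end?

0

Start: {C}
read 0: {}
The reachable set is empty and stays empty for the remaining 5 symbols.
Final reachable set {} has 0 states.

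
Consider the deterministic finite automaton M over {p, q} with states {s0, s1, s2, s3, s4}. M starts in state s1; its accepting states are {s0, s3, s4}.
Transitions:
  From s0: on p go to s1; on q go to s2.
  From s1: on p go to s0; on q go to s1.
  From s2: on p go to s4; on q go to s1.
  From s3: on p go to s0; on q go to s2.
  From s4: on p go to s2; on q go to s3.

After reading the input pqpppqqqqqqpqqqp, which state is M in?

s1 --p--> s0
s0 --q--> s2
s2 --p--> s4
s4 --p--> s2
s2 --p--> s4
s4 --q--> s3
s3 --q--> s2
s2 --q--> s1
s1 --q--> s1
s1 --q--> s1
s1 --q--> s1
s1 --p--> s0
s0 --q--> s2
s2 --q--> s1
s1 --q--> s1
s1 --p--> s0

s0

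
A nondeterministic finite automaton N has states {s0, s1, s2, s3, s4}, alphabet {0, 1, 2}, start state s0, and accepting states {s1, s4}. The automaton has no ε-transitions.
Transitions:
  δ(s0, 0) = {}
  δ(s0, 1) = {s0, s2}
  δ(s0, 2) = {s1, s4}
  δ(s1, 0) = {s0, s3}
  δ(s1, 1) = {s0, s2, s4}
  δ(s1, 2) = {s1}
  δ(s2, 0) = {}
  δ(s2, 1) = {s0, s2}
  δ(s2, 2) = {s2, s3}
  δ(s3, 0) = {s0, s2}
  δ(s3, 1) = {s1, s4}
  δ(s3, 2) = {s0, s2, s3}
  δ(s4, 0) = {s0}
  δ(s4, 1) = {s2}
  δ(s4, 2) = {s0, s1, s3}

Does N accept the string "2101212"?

Start: {s0}
read 2: {s1, s4}
read 1: {s0, s2, s4}
read 0: {s0}
read 1: {s0, s2}
read 2: {s1, s2, s3, s4}
read 1: {s0, s1, s2, s4}
read 2: {s0, s1, s2, s3, s4}
Reachable ∩ accepting = {s1, s4} — nonempty.

accepted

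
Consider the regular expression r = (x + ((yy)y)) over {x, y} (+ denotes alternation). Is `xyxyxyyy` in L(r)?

Neither x nor ((yy)y) matches xyxyxyyy.

no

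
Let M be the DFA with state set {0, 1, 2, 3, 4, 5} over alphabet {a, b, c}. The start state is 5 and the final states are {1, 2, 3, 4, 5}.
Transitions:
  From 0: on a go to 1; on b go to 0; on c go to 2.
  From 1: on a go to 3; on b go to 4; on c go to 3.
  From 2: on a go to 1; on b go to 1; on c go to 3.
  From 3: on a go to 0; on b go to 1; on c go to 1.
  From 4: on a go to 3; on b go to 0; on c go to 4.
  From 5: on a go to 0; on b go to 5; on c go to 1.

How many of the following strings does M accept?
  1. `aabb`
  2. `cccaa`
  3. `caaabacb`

1

`aabb`: rejected
`cccaa`: rejected
`caaabacb`: accepted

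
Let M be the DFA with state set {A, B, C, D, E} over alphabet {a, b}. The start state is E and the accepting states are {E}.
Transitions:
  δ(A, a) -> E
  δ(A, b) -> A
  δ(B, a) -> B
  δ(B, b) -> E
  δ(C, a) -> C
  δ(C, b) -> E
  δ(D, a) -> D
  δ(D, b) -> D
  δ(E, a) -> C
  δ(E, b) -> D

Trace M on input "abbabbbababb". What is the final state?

E --a--> C
C --b--> E
E --b--> D
D --a--> D
D --b--> D
D --b--> D
D --b--> D
D --a--> D
D --b--> D
D --a--> D
D --b--> D
D --b--> D

D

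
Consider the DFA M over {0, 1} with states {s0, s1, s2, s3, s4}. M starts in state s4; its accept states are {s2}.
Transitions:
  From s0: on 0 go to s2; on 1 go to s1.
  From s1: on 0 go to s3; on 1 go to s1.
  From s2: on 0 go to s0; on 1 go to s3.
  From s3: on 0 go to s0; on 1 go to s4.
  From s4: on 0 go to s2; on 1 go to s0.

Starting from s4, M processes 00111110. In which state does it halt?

s4 --0--> s2
s2 --0--> s0
s0 --1--> s1
s1 --1--> s1
s1 --1--> s1
s1 --1--> s1
s1 --1--> s1
s1 --0--> s3

s3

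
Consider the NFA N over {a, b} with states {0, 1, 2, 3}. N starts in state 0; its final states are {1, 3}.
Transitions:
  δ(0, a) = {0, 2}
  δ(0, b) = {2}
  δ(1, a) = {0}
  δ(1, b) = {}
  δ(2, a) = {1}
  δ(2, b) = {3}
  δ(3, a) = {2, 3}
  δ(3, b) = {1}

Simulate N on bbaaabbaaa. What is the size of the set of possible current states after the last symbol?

4

Start: {0}
read b: {2}
read b: {3}
read a: {2, 3}
read a: {1, 2, 3}
read a: {0, 1, 2, 3}
read b: {1, 2, 3}
read b: {1, 3}
read a: {0, 2, 3}
read a: {0, 1, 2, 3}
read a: {0, 1, 2, 3}
Final reachable set {0, 1, 2, 3} has 4 states.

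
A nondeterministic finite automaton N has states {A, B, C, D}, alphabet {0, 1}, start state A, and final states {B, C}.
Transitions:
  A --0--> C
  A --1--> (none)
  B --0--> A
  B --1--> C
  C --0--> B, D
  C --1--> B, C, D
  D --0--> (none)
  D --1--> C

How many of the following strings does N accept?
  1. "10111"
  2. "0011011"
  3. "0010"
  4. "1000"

"10111": rejected
"0011011": accepted
"0010": accepted
"1000": rejected

2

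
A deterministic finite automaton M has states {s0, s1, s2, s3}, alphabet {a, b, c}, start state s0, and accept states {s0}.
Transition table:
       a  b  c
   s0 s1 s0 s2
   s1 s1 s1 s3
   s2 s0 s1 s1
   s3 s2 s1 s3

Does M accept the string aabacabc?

s0 --a--> s1
s1 --a--> s1
s1 --b--> s1
s1 --a--> s1
s1 --c--> s3
s3 --a--> s2
s2 --b--> s1
s1 --c--> s3
End in state s3, which is not an accepting state.

rejected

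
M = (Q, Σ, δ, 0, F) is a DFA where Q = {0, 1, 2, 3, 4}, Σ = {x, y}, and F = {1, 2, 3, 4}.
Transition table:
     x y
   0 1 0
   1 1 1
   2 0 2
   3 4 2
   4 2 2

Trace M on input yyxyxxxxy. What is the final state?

0 --y--> 0
0 --y--> 0
0 --x--> 1
1 --y--> 1
1 --x--> 1
1 --x--> 1
1 --x--> 1
1 --x--> 1
1 --y--> 1

1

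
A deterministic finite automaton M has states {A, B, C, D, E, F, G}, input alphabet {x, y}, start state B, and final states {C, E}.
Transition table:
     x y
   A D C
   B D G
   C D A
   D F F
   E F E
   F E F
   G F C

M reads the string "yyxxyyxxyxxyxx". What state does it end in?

B --y--> G
G --y--> C
C --x--> D
D --x--> F
F --y--> F
F --y--> F
F --x--> E
E --x--> F
F --y--> F
F --x--> E
E --x--> F
F --y--> F
F --x--> E
E --x--> F

F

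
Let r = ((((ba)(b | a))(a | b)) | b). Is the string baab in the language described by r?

The left alternative (((ba)(b|a))(a|b)) matches baab.

yes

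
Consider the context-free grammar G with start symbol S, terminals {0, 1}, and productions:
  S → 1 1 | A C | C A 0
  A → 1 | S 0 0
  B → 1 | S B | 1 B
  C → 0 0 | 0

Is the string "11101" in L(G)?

no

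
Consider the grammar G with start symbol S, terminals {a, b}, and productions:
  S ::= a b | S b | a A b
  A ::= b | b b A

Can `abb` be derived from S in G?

S ⇒ aAb ⇒ abb

yes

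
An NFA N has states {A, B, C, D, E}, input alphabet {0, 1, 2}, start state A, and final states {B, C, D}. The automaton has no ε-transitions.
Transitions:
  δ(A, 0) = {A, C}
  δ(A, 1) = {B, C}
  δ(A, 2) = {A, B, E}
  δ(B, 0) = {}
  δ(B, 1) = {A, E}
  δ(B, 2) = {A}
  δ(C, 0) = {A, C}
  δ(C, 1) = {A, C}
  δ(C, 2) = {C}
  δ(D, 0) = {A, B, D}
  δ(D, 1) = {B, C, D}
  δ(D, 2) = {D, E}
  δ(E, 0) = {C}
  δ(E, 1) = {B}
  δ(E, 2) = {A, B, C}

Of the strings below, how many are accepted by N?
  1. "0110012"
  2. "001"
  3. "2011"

"0110012": accepted
"001": accepted
"2011": accepted

3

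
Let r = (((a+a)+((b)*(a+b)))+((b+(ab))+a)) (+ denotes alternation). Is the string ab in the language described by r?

The right alternative ((b+(ab))+a) matches ab.

yes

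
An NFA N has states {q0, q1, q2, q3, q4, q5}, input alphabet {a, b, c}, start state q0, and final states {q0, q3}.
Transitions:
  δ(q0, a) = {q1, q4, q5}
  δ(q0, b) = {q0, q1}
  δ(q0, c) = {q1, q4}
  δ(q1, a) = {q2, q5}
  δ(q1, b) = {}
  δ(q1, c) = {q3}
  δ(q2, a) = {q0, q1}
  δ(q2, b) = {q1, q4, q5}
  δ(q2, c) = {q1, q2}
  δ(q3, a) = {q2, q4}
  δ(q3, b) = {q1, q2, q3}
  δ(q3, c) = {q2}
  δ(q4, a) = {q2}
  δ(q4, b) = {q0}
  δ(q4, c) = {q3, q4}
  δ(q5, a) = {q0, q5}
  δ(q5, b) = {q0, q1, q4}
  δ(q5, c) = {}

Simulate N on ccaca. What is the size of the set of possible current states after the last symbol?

Start: {q0}
read c: {q1, q4}
read c: {q3, q4}
read a: {q2, q4}
read c: {q1, q2, q3, q4}
read a: {q0, q1, q2, q4, q5}
Final reachable set {q0, q1, q2, q4, q5} has 5 states.

5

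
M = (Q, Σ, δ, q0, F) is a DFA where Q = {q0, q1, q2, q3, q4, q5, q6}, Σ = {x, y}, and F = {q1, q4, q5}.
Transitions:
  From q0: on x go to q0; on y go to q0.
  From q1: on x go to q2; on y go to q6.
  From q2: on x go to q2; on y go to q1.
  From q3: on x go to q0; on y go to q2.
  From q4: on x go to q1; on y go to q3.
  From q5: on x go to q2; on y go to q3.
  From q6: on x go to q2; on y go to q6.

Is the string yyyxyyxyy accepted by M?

q0 --y--> q0
q0 --y--> q0
q0 --y--> q0
q0 --x--> q0
q0 --y--> q0
q0 --y--> q0
q0 --x--> q0
q0 --y--> q0
q0 --y--> q0
End in state q0, which is not an accepting state.

rejected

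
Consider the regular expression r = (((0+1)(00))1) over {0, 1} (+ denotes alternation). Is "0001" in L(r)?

yes

Split as 000·1: ((0+1)(00)) matches 000 and 1 matches 1.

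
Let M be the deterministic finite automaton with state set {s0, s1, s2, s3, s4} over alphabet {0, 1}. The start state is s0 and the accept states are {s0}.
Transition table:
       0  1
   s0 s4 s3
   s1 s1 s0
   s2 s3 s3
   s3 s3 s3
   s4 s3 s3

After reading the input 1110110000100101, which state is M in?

s3

s0 --1--> s3
s3 --1--> s3
s3 --1--> s3
s3 --0--> s3
s3 --1--> s3
s3 --1--> s3
s3 --0--> s3
s3 --0--> s3
s3 --0--> s3
s3 --0--> s3
s3 --1--> s3
s3 --0--> s3
s3 --0--> s3
s3 --1--> s3
s3 --0--> s3
s3 --1--> s3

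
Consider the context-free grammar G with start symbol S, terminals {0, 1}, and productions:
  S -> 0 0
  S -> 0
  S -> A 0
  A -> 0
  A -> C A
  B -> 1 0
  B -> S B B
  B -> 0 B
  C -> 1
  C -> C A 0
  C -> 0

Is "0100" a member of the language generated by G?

S ⇒ A0 ⇒ CA0 ⇒ 0A0 ⇒ 0CA0 ⇒ 01A0 ⇒ 0100

yes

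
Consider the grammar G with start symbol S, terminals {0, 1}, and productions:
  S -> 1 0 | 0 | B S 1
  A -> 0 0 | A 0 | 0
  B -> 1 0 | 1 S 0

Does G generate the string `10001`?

S ⇒ BS1 ⇒ 1S0S1 ⇒ 100S1 ⇒ 10001

yes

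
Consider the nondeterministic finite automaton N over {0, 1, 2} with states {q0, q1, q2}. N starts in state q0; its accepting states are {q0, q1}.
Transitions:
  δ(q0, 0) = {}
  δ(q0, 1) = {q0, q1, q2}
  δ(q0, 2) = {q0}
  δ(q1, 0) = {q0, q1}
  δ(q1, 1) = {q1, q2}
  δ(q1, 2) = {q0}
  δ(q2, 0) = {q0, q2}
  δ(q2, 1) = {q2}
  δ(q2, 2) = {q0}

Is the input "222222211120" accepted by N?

rejected

Start: {q0}
read 2: {q0}
read 2: {q0}
read 2: {q0}
read 2: {q0}
read 2: {q0}
read 2: {q0}
read 2: {q0}
read 1: {q0, q1, q2}
read 1: {q0, q1, q2}
read 1: {q0, q1, q2}
read 2: {q0}
read 0: {}
Reachable ∩ accepting = {} — empty.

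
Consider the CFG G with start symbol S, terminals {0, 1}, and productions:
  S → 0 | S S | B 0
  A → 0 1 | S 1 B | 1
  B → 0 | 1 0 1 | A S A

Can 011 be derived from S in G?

no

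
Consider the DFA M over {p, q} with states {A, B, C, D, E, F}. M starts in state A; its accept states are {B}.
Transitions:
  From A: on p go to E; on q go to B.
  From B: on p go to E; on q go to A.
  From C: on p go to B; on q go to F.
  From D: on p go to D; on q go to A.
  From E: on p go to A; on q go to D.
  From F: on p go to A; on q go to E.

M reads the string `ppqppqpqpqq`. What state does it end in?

B

A --p--> E
E --p--> A
A --q--> B
B --p--> E
E --p--> A
A --q--> B
B --p--> E
E --q--> D
D --p--> D
D --q--> A
A --q--> B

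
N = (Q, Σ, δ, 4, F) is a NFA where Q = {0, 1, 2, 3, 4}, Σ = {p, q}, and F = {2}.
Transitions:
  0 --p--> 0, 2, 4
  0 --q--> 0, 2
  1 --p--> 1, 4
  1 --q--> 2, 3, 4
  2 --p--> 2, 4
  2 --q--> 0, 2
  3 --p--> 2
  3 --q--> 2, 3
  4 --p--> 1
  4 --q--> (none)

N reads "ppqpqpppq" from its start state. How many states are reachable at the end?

Start: {4}
read p: {1}
read p: {1, 4}
read q: {2, 3, 4}
read p: {1, 2, 4}
read q: {0, 2, 3, 4}
read p: {0, 1, 2, 4}
read p: {0, 1, 2, 4}
read p: {0, 1, 2, 4}
read q: {0, 2, 3, 4}
Final reachable set {0, 2, 3, 4} has 4 states.

4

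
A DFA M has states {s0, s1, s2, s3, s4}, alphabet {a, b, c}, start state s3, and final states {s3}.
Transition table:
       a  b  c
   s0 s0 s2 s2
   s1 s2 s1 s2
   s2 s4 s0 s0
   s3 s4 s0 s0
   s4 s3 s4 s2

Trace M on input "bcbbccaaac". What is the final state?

s2

s3 --b--> s0
s0 --c--> s2
s2 --b--> s0
s0 --b--> s2
s2 --c--> s0
s0 --c--> s2
s2 --a--> s4
s4 --a--> s3
s3 --a--> s4
s4 --c--> s2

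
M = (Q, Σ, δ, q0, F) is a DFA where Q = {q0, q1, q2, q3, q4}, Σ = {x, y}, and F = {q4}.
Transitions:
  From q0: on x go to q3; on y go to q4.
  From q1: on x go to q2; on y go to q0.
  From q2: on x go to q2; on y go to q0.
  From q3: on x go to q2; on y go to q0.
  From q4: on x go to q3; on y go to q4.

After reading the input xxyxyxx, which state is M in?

q2

q0 --x--> q3
q3 --x--> q2
q2 --y--> q0
q0 --x--> q3
q3 --y--> q0
q0 --x--> q3
q3 --x--> q2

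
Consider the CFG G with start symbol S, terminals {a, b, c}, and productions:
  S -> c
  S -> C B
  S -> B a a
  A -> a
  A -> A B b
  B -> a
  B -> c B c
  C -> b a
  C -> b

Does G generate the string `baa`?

yes

S ⇒ CB ⇒ baB ⇒ baa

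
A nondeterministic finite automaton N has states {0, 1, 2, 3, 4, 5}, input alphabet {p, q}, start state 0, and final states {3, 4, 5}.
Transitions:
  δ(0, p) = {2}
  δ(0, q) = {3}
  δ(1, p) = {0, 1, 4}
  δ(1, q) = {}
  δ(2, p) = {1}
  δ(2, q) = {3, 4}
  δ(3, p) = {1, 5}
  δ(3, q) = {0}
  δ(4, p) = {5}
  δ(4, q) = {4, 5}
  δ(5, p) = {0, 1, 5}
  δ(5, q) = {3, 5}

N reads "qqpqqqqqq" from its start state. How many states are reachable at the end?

4

Start: {0}
read q: {3}
read q: {0}
read p: {2}
read q: {3, 4}
read q: {0, 4, 5}
read q: {3, 4, 5}
read q: {0, 3, 4, 5}
read q: {0, 3, 4, 5}
read q: {0, 3, 4, 5}
Final reachable set {0, 3, 4, 5} has 4 states.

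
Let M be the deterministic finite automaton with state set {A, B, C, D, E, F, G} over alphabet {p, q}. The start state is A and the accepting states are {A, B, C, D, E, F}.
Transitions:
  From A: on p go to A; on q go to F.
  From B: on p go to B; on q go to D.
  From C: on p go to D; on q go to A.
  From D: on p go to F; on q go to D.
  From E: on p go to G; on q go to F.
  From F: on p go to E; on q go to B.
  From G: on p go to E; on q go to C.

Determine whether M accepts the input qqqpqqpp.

accepted

A --q--> F
F --q--> B
B --q--> D
D --p--> F
F --q--> B
B --q--> D
D --p--> F
F --p--> E
End in state E, which is an accepting state.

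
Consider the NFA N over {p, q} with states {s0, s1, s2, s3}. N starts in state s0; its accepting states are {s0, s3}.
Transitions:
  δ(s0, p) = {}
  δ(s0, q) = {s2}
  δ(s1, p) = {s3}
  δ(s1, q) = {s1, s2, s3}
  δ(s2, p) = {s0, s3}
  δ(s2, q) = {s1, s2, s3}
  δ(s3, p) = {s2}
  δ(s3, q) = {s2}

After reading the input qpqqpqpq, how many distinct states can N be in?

3

Start: {s0}
read q: {s2}
read p: {s0, s3}
read q: {s2}
read q: {s1, s2, s3}
read p: {s0, s2, s3}
read q: {s1, s2, s3}
read p: {s0, s2, s3}
read q: {s1, s2, s3}
Final reachable set {s1, s2, s3} has 3 states.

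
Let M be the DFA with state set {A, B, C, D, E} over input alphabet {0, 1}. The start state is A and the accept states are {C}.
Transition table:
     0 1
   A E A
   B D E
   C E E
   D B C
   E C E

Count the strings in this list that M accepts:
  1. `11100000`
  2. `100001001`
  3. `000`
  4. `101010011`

0

`11100000`: rejected
`100001001`: rejected
`000`: rejected
`101010011`: rejected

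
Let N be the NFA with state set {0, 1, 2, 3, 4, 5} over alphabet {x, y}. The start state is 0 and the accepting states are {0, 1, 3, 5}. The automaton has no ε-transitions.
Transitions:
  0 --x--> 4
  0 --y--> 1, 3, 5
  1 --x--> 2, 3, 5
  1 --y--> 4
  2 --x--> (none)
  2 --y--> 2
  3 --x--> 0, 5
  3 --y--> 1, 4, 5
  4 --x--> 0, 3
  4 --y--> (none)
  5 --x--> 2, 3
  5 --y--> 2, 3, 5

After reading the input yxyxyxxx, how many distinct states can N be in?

Start: {0}
read y: {1, 3, 5}
read x: {0, 2, 3, 5}
read y: {1, 2, 3, 4, 5}
read x: {0, 2, 3, 5}
read y: {1, 2, 3, 4, 5}
read x: {0, 2, 3, 5}
read x: {0, 2, 3, 4, 5}
read x: {0, 2, 3, 4, 5}
Final reachable set {0, 2, 3, 4, 5} has 5 states.

5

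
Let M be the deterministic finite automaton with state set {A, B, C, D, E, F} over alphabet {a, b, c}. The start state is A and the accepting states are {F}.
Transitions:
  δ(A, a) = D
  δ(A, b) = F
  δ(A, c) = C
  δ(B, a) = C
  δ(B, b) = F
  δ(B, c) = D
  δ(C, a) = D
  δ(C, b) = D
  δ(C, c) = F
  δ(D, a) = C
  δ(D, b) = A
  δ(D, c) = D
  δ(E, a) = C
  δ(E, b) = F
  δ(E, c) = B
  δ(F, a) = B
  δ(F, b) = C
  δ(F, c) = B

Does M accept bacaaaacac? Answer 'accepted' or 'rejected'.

accepted

A --b--> F
F --a--> B
B --c--> D
D --a--> C
C --a--> D
D --a--> C
C --a--> D
D --c--> D
D --a--> C
C --c--> F
End in state F, which is an accepting state.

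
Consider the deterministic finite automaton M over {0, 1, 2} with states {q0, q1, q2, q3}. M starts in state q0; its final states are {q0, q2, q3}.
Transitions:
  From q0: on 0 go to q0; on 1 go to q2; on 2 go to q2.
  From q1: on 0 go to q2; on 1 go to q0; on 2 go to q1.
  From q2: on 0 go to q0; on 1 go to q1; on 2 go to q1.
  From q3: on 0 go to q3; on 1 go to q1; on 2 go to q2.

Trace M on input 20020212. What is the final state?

q0 --2--> q2
q2 --0--> q0
q0 --0--> q0
q0 --2--> q2
q2 --0--> q0
q0 --2--> q2
q2 --1--> q1
q1 --2--> q1

q1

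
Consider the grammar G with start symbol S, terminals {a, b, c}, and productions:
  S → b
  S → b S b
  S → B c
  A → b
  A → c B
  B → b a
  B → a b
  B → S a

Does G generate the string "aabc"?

no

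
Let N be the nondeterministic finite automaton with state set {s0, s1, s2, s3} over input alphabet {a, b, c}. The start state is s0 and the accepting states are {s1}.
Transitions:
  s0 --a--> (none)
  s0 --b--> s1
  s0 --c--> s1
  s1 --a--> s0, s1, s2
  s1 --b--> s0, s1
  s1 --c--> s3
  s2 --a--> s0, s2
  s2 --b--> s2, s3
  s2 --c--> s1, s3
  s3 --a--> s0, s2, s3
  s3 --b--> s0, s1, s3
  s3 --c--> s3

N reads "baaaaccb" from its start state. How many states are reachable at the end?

3

Start: {s0}
read b: {s1}
read a: {s0, s1, s2}
read a: {s0, s1, s2}
read a: {s0, s1, s2}
read a: {s0, s1, s2}
read c: {s1, s3}
read c: {s3}
read b: {s0, s1, s3}
Final reachable set {s0, s1, s3} has 3 states.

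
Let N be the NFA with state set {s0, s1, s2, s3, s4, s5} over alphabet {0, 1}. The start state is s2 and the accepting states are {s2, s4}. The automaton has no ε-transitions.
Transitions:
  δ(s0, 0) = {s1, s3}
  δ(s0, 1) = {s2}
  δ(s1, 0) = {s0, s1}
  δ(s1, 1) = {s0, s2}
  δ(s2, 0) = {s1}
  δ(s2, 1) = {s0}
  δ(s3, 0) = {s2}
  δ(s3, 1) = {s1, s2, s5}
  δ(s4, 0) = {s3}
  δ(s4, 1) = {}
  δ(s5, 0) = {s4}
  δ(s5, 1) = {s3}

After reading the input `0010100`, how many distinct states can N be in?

4

Start: {s2}
read 0: {s1}
read 0: {s0, s1}
read 1: {s0, s2}
read 0: {s1, s3}
read 1: {s0, s1, s2, s5}
read 0: {s0, s1, s3, s4}
read 0: {s0, s1, s2, s3}
Final reachable set {s0, s1, s2, s3} has 4 states.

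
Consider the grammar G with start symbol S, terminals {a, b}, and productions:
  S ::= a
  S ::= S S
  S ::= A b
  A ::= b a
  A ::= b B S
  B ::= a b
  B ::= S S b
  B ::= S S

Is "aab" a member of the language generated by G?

no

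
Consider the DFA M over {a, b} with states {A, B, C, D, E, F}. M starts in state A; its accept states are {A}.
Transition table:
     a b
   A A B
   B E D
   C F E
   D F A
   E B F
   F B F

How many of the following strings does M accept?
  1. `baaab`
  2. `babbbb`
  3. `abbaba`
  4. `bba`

0

`baaab`: rejected
`babbbb`: rejected
`abbaba`: rejected
`bba`: rejected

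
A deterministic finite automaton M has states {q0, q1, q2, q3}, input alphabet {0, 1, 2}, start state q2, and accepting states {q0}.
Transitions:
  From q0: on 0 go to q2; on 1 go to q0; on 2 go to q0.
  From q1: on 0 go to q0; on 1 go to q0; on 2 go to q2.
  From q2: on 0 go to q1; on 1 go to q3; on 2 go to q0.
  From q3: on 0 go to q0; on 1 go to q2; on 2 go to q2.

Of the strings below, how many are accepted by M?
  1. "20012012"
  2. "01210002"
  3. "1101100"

1

"20012012": rejected
"01210002": accepted
"1101100": rejected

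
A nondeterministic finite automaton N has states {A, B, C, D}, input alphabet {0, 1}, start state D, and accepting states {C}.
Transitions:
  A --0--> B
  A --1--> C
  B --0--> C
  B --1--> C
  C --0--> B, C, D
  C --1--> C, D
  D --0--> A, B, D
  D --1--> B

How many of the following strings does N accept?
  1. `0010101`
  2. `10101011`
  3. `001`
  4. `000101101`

`0010101`: accepted
`10101011`: accepted
`001`: accepted
`000101101`: accepted

4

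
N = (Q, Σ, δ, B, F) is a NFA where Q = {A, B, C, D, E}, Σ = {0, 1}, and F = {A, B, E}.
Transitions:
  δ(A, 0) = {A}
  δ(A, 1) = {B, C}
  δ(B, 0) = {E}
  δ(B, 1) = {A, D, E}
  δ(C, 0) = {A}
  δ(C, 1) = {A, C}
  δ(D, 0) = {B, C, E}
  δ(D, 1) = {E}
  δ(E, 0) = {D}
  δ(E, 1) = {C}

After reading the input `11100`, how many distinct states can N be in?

5

Start: {B}
read 1: {A, D, E}
read 1: {B, C, E}
read 1: {A, C, D, E}
read 0: {A, B, C, D, E}
read 0: {A, B, C, D, E}
Final reachable set {A, B, C, D, E} has 5 states.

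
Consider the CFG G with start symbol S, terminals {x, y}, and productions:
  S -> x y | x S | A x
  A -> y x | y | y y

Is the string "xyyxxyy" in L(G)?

no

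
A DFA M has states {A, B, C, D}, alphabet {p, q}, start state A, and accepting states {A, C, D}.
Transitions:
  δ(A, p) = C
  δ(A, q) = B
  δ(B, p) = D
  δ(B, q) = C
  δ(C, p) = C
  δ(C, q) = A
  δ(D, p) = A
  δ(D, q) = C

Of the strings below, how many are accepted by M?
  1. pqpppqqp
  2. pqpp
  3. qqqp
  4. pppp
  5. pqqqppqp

pqpppqqp: accepted
pqpp: accepted
qqqp: accepted
pppp: accepted
pqqqppqp: accepted

5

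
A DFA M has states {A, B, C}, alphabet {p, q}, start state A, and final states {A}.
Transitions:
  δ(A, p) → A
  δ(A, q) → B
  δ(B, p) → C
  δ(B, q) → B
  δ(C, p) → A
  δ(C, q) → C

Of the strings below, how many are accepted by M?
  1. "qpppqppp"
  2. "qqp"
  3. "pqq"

1

"qpppqppp": accepted
"qqp": rejected
"pqq": rejected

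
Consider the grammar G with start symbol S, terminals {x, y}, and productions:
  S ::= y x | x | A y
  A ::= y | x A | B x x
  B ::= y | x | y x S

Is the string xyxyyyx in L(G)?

no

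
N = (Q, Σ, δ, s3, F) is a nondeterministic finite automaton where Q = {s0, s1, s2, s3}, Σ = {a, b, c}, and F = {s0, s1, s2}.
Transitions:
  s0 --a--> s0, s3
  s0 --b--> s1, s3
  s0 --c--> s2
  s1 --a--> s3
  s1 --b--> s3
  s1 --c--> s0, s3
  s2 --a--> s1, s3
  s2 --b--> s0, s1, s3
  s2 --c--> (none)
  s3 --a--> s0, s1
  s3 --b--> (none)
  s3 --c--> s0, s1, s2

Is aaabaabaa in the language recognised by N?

Start: {s3}
read a: {s0, s1}
read a: {s0, s3}
read a: {s0, s1, s3}
read b: {s1, s3}
read a: {s0, s1, s3}
read a: {s0, s1, s3}
read b: {s1, s3}
read a: {s0, s1, s3}
read a: {s0, s1, s3}
Reachable ∩ accepting = {s0, s1} — nonempty.

accepted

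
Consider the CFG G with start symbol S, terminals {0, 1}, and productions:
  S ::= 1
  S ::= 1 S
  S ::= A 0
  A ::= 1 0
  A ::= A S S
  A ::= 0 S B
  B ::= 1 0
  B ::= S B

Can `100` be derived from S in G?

S ⇒ A0 ⇒ 100

yes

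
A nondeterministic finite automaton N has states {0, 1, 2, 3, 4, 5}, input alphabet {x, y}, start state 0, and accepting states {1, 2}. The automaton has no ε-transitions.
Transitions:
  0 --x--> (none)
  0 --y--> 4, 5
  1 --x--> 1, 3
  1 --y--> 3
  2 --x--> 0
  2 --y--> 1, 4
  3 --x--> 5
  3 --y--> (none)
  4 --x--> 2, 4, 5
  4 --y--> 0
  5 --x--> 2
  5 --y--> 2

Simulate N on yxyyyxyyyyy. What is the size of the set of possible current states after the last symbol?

6

Start: {0}
read y: {4, 5}
read x: {2, 4, 5}
read y: {0, 1, 2, 4}
read y: {0, 1, 3, 4, 5}
read y: {0, 2, 3, 4, 5}
read x: {0, 2, 4, 5}
read y: {0, 1, 2, 4, 5}
read y: {0, 1, 2, 3, 4, 5}
read y: {0, 1, 2, 3, 4, 5}
read y: {0, 1, 2, 3, 4, 5}
read y: {0, 1, 2, 3, 4, 5}
Final reachable set {0, 1, 2, 3, 4, 5} has 6 states.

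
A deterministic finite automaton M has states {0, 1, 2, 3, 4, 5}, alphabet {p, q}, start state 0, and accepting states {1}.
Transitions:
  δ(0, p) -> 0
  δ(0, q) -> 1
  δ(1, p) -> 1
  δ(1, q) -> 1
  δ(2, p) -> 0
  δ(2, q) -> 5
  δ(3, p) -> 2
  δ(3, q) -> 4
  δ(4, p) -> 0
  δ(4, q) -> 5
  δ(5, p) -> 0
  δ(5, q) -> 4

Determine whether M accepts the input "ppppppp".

rejected

0 --p--> 0
0 --p--> 0
0 --p--> 0
0 --p--> 0
0 --p--> 0
0 --p--> 0
0 --p--> 0
End in state 0, which is not an accepting state.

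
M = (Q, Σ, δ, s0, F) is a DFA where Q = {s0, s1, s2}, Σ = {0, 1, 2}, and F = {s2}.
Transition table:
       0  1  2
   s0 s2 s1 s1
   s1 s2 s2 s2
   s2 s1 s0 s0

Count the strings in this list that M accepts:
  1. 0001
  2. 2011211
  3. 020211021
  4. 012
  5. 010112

0001: rejected
2011211: rejected
020211021: rejected
012: rejected
010112: accepted

1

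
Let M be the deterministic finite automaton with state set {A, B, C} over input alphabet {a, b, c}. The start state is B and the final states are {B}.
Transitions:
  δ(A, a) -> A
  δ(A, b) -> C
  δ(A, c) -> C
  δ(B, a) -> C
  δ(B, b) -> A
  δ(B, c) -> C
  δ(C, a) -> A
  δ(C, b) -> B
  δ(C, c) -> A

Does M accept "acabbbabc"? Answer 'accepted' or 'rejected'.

rejected

B --a--> C
C --c--> A
A --a--> A
A --b--> C
C --b--> B
B --b--> A
A --a--> A
A --b--> C
C --c--> A
End in state A, which is not an accepting state.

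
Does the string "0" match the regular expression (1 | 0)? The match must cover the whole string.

The right alternative 0 matches 0.

yes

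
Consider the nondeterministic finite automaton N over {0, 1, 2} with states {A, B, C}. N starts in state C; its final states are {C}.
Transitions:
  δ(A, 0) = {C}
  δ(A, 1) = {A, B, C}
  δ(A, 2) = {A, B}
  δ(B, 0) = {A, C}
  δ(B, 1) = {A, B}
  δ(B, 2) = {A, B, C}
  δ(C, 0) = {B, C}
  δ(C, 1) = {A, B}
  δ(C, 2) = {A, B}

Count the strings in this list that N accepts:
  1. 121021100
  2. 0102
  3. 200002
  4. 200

121021100: accepted
0102: rejected
200002: accepted
200: accepted

3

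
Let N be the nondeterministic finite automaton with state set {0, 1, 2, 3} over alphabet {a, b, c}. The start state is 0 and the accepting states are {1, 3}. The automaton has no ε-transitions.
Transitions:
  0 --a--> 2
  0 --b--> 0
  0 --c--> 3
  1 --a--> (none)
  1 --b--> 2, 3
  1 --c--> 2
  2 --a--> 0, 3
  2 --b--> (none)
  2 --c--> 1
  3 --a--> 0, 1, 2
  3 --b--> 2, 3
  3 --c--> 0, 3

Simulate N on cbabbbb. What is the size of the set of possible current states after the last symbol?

3

Start: {0}
read c: {3}
read b: {2, 3}
read a: {0, 1, 2, 3}
read b: {0, 2, 3}
read b: {0, 2, 3}
read b: {0, 2, 3}
read b: {0, 2, 3}
Final reachable set {0, 2, 3} has 3 states.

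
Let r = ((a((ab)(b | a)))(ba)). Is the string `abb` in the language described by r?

no

No split of abb into u·v has (a((ab)(b|a))) matching u and (ba) matching v.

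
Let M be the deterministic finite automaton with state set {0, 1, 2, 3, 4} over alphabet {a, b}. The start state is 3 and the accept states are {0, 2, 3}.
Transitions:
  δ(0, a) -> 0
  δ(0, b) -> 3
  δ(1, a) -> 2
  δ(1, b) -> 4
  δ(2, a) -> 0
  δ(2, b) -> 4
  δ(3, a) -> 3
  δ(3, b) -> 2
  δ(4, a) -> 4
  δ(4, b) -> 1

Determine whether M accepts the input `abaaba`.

accepted

3 --a--> 3
3 --b--> 2
2 --a--> 0
0 --a--> 0
0 --b--> 3
3 --a--> 3
End in state 3, which is an accepting state.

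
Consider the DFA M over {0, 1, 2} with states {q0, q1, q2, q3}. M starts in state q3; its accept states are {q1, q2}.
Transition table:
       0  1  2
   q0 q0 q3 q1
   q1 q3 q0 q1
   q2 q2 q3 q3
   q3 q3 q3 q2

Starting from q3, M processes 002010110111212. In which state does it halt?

q2

q3 --0--> q3
q3 --0--> q3
q3 --2--> q2
q2 --0--> q2
q2 --1--> q3
q3 --0--> q3
q3 --1--> q3
q3 --1--> q3
q3 --0--> q3
q3 --1--> q3
q3 --1--> q3
q3 --1--> q3
q3 --2--> q2
q2 --1--> q3
q3 --2--> q2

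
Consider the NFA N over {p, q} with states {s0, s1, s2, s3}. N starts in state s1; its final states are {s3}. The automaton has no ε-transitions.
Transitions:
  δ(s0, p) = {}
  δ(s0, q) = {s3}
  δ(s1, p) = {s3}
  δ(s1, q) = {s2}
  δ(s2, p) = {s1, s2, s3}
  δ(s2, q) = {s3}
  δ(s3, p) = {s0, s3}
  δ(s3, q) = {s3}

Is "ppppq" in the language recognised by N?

accepted

Start: {s1}
read p: {s3}
read p: {s0, s3}
read p: {s0, s3}
read p: {s0, s3}
read q: {s3}
Reachable ∩ accepting = {s3} — nonempty.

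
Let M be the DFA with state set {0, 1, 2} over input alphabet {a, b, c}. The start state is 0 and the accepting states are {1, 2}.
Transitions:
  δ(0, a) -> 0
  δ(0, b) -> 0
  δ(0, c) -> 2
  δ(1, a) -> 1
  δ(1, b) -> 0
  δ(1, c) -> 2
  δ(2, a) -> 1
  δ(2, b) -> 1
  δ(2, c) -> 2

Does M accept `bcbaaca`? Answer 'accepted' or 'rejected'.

0 --b--> 0
0 --c--> 2
2 --b--> 1
1 --a--> 1
1 --a--> 1
1 --c--> 2
2 --a--> 1
End in state 1, which is an accepting state.

accepted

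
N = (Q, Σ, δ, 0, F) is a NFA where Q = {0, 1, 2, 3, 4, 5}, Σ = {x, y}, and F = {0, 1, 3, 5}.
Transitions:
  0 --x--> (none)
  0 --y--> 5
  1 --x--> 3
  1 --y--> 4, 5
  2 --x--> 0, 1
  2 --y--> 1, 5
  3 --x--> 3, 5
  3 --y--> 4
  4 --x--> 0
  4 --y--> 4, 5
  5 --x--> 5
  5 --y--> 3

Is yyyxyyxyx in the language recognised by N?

accepted

Start: {0}
read y: {5}
read y: {3}
read y: {4}
read x: {0}
read y: {5}
read y: {3}
read x: {3, 5}
read y: {3, 4}
read x: {0, 3, 5}
Reachable ∩ accepting = {0, 3, 5} — nonempty.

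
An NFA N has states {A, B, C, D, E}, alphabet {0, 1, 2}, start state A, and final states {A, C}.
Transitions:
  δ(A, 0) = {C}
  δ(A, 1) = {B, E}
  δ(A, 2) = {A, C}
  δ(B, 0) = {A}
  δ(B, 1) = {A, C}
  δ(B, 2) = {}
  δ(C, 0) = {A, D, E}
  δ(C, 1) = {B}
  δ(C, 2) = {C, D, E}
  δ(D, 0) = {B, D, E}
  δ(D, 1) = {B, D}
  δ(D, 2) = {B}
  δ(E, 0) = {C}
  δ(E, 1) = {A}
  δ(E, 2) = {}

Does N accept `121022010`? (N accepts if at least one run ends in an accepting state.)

rejected

Start: {A}
read 1: {B, E}
read 2: {}
The reachable set is empty and stays empty for the remaining 7 symbols.
Reachable ∩ accepting = {} — empty.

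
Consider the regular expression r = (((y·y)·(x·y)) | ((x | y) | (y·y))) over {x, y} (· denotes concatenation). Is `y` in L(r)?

yes

The right alternative ((x|y)|(y·y)) matches y.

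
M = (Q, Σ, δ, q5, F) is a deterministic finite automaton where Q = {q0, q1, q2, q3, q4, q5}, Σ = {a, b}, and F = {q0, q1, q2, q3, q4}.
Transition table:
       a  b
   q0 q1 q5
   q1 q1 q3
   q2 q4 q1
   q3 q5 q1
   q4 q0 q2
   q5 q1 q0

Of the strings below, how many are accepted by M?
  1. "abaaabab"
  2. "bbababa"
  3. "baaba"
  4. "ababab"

"abaaabab": accepted
"bbababa": accepted
"baaba": rejected
"ababab": accepted

3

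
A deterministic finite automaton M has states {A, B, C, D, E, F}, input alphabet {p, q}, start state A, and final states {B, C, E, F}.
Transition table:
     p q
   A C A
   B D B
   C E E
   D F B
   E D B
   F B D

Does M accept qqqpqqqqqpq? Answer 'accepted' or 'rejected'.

accepted

A --q--> A
A --q--> A
A --q--> A
A --p--> C
C --q--> E
E --q--> B
B --q--> B
B --q--> B
B --q--> B
B --p--> D
D --q--> B
End in state B, which is an accepting state.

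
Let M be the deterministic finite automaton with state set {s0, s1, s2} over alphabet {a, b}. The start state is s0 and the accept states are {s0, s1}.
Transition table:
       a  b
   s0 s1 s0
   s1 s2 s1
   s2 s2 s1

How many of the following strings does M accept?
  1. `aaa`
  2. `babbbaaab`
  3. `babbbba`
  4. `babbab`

2

`aaa`: rejected
`babbbaaab`: accepted
`babbbba`: rejected
`babbab`: accepted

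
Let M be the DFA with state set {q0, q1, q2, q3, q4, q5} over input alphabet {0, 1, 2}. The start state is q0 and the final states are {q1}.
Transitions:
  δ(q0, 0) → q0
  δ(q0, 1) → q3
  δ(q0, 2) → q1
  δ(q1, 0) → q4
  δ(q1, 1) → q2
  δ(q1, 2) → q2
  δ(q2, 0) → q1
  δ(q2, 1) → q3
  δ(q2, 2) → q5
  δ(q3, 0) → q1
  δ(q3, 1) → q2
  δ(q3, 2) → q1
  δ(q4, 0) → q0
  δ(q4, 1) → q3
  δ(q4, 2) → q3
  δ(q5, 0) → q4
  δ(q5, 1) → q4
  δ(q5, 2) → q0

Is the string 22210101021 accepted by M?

q0 --2--> q1
q1 --2--> q2
q2 --2--> q5
q5 --1--> q4
q4 --0--> q0
q0 --1--> q3
q3 --0--> q1
q1 --1--> q2
q2 --0--> q1
q1 --2--> q2
q2 --1--> q3
End in state q3, which is not an accepting state.

rejected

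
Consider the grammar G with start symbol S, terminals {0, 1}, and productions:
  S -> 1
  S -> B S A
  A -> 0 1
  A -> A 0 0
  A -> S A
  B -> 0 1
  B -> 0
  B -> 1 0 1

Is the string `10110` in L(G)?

no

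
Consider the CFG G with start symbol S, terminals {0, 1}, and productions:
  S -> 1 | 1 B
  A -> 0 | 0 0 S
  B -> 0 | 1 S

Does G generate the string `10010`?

no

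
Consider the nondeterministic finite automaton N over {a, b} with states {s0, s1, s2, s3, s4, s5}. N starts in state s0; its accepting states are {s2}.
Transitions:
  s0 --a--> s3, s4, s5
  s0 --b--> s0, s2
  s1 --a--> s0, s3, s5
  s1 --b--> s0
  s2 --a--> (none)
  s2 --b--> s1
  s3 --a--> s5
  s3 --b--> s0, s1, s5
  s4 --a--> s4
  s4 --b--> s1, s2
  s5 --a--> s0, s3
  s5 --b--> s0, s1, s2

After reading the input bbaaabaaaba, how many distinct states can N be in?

4

Start: {s0}
read b: {s0, s2}
read b: {s0, s1, s2}
read a: {s0, s3, s4, s5}
read a: {s0, s3, s4, s5}
read a: {s0, s3, s4, s5}
read b: {s0, s1, s2, s5}
read a: {s0, s3, s4, s5}
read a: {s0, s3, s4, s5}
read a: {s0, s3, s4, s5}
read b: {s0, s1, s2, s5}
read a: {s0, s3, s4, s5}
Final reachable set {s0, s3, s4, s5} has 4 states.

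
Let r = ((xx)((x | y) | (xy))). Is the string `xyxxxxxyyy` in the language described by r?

no

No split of xyxxxxxyyy into u·v has (xx) matching u and ((x|y)|(xy)) matching v.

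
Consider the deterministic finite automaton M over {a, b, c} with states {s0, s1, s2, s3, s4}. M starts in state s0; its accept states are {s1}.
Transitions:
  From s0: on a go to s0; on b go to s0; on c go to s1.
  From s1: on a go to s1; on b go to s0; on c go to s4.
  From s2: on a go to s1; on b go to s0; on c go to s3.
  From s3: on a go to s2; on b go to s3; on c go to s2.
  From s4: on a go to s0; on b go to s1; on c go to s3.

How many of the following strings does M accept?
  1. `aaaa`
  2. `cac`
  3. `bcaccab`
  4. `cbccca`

0

`aaaa`: rejected
`cac`: rejected
`bcaccab`: rejected
`cbccca`: rejected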